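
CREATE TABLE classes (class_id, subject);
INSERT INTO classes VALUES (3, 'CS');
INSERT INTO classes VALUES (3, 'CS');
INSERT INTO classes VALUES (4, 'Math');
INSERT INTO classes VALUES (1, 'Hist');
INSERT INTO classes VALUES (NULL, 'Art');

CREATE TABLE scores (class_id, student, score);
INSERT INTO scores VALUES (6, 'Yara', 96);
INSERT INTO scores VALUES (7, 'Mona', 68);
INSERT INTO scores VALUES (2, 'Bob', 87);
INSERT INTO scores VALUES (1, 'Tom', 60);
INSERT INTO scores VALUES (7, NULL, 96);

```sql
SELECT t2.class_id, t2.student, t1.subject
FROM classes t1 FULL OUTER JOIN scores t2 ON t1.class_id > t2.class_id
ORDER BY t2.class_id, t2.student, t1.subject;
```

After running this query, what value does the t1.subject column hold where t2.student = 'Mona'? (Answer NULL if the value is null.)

FULL OUTER JOIN keeps every row from both sides; unmatched rows get NULL for the other side's columns.
Matching on t1.class_id > t2.class_id. A NULL in a compared column never satisfies the condition.
Matched pairs: 6; unmatched t1 rows kept: 2; unmatched t2 rows kept: 3.

NULL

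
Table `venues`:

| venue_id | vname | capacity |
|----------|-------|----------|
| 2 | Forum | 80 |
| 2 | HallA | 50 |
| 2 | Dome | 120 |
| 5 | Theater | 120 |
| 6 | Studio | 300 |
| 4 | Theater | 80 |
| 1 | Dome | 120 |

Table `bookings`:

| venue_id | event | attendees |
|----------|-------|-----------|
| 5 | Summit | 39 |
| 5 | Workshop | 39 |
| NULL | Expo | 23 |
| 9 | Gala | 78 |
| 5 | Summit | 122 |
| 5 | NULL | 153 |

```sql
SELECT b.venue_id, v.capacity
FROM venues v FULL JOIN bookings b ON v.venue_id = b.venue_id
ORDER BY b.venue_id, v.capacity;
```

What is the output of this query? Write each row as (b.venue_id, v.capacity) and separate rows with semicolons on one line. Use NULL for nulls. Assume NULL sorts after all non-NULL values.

(5, 120); (5, 120); (5, 120); (5, 120); (9, NULL); (NULL, 50); (NULL, 80); (NULL, 80); (NULL, 120); (NULL, 120); (NULL, 300); (NULL, NULL)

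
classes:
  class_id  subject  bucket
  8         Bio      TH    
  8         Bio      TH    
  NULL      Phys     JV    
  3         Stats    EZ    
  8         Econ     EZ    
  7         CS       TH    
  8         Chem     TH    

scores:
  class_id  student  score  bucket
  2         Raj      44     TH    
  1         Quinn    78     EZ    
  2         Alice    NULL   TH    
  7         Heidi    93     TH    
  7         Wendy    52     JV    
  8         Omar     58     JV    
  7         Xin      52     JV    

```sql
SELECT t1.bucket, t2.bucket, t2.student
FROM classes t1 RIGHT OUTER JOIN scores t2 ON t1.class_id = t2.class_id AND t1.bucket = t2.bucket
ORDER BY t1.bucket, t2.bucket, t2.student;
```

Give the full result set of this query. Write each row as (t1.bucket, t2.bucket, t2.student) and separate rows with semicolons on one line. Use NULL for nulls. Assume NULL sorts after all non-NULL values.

(TH, TH, Heidi); (NULL, EZ, Quinn); (NULL, JV, Omar); (NULL, JV, Wendy); (NULL, JV, Xin); (NULL, TH, Alice); (NULL, TH, Raj)

RIGHT JOIN keeps every row from `scores`; unmatched rows get NULL for `classes`'s columns.
Matching on t1.class_id = t2.class_id AND t1.bucket = t2.bucket. A NULL in a compared column never satisfies the condition.
- class_id=8, bucket=TH: no matching t2 row.
- class_id=8, bucket=TH: no matching t2 row.
- class_id=NULL, bucket=JV: no matching t2 row.
- class_id=3, bucket=EZ: no matching t2 row.
- class_id=8, bucket=EZ: no matching t2 row.
- class_id=7, bucket=TH: 1 matching t2 row(s), so 1 row(s) emitted.
- class_id=8, bucket=TH: no matching t2 row.
- 6 row(s) from t2 found no t1 partner → padded with NULL.
After projecting and ordering:
t1.bucket | t2.bucket | t2.student
TH | TH | Heidi
NULL | EZ | Quinn
NULL | JV | Omar
NULL | JV | Wendy
NULL | JV | Xin
NULL | TH | Alice
NULL | TH | Raj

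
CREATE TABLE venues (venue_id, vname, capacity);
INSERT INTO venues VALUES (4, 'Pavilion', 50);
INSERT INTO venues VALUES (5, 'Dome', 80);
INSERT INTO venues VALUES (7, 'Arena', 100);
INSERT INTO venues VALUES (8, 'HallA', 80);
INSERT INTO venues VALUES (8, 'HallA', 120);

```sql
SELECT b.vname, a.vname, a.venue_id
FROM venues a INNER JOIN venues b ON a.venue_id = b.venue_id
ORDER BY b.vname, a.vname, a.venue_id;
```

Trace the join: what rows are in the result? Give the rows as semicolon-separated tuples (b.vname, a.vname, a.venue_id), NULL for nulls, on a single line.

INNER JOIN keeps only pairs where the ON condition holds.
Matching on a.venue_id = b.venue_id.
- a[0] venue_id=4 → 1 match(es) in b → 1 row(s).
- a[1] venue_id=5 → 1 match(es) in b → 1 row(s).
- a[2] venue_id=7 → 1 match(es) in b → 1 row(s).
- a[3] venue_id=8 → 2 match(es) in b → 2 row(s).
- a[4] venue_id=8 → 2 match(es) in b → 2 row(s).
After projecting and ordering:
b.vname | a.vname | a.venue_id
Arena | Arena | 7
Dome | Dome | 5
HallA | HallA | 8
HallA | HallA | 8
HallA | HallA | 8
HallA | HallA | 8
Pavilion | Pavilion | 4

(Arena, Arena, 7); (Dome, Dome, 5); (HallA, HallA, 8); (HallA, HallA, 8); (HallA, HallA, 8); (HallA, HallA, 8); (Pavilion, Pavilion, 4)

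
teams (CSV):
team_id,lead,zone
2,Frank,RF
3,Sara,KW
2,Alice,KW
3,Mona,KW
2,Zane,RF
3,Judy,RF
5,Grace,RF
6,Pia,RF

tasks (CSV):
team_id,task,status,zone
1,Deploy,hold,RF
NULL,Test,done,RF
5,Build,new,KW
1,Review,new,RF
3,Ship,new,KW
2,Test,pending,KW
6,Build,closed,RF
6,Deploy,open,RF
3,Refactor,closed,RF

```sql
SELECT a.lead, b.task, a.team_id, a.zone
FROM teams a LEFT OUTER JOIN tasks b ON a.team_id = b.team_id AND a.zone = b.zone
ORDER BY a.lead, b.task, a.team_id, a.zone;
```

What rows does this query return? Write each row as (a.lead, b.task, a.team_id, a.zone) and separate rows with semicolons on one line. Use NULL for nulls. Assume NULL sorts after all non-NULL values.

(Alice, Test, 2, KW); (Frank, NULL, 2, RF); (Grace, NULL, 5, RF); (Judy, Refactor, 3, RF); (Mona, Ship, 3, KW); (Pia, Build, 6, RF); (Pia, Deploy, 6, RF); (Sara, Ship, 3, KW); (Zane, NULL, 2, RF)

LEFT JOIN keeps every row from `teams`; unmatched rows get NULL for `tasks`'s columns.
Matching on a.team_id = b.team_id AND a.zone = b.zone. A NULL in a compared column never satisfies the condition.
- a row (team_id=2, zone=RF): no match → kept, b columns NULL.
- a row (team_id=3, zone=KW): matches 1 b row(s) → 1 output row(s).
- a row (team_id=2, zone=KW): matches 1 b row(s) → 1 output row(s).
- a row (team_id=3, zone=KW): matches 1 b row(s) → 1 output row(s).
- a row (team_id=2, zone=RF): no match → kept, b columns NULL.
- a row (team_id=3, zone=RF): matches 1 b row(s) → 1 output row(s).
- a row (team_id=5, zone=RF): no match → kept, b columns NULL.
- a row (team_id=6, zone=RF): matches 2 b row(s) → 2 output row(s).
After projecting and ordering:
a.lead | b.task | a.team_id | a.zone
Alice | Test | 2 | KW
Frank | NULL | 2 | RF
Grace | NULL | 5 | RF
Judy | Refactor | 3 | RF
Mona | Ship | 3 | KW
Pia | Build | 6 | RF
Pia | Deploy | 6 | RF
Sara | Ship | 3 | KW
Zane | NULL | 2 | RF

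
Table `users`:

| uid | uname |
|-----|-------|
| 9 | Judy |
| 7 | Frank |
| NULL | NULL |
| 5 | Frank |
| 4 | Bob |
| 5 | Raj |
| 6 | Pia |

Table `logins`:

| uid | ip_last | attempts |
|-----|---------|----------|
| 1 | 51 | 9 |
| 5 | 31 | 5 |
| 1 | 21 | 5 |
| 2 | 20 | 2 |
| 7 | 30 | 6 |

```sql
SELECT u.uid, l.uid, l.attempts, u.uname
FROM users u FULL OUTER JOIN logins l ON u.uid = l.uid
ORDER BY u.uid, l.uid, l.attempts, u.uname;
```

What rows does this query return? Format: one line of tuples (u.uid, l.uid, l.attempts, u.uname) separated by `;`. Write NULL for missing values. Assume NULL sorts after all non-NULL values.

FULL OUTER JOIN keeps every row from both sides; unmatched rows get NULL for the other side's columns.
Matching on u.uid = l.uid. A NULL in a compared column never satisfies the condition.
Matched pairs: 3; unmatched u rows kept: 4; unmatched l rows kept: 3.

(4, NULL, NULL, Bob); (5, 5, 5, Frank); (5, 5, 5, Raj); (6, NULL, NULL, Pia); (7, 7, 6, Frank); (9, NULL, NULL, Judy); (NULL, 1, 5, NULL); (NULL, 1, 9, NULL); (NULL, 2, 2, NULL); (NULL, NULL, NULL, NULL)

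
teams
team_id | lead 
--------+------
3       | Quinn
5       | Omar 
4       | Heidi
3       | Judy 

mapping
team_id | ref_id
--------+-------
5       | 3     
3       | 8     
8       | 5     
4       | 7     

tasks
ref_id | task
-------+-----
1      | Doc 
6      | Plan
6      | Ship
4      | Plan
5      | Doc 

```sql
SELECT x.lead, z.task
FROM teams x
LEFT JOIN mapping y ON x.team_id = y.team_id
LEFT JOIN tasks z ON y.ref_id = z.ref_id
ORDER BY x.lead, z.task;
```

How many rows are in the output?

4

Joins associate left-to-right: teams LEFT JOIN mapping on team_id gives 4 intermediate row(s).
Then LEFT JOIN `tasks z` on ref_id: each of those 4 rows is kept; rows whose y.ref_id has no match in z get NULL for z's columns.
Result: 4 row(s).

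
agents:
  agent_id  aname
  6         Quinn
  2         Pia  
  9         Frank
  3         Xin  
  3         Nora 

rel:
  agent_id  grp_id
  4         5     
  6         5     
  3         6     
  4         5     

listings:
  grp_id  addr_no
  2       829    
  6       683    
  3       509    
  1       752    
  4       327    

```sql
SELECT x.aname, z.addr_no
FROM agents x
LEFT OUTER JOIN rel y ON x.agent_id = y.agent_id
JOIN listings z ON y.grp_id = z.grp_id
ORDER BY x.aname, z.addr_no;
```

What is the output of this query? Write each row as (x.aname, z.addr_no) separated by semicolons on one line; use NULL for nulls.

(Nora, 683); (Xin, 683)

Evaluate left to right. First `agents x LEFT JOIN rel y` on agent_id: 5 row(s).
Then INNER JOIN `listings z` on grp_id: keep only rows whose y.grp_id appears in z.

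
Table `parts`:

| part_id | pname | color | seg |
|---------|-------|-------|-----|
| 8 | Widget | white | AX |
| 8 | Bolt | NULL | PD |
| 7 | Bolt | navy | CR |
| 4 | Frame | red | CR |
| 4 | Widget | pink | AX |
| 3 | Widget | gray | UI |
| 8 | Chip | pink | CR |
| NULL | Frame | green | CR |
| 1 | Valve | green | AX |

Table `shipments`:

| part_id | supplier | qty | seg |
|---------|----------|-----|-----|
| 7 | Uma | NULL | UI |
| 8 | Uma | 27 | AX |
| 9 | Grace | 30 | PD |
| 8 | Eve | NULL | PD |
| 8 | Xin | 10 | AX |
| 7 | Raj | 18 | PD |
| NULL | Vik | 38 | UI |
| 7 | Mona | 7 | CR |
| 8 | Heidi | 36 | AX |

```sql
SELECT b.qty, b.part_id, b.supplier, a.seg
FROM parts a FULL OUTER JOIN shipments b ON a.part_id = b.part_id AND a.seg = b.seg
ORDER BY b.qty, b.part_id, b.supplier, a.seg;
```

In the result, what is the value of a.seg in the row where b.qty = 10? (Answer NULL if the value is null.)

AX

FULL OUTER JOIN keeps every row from both sides; unmatched rows get NULL for the other side's columns.
Matching on a.part_id = b.part_id AND a.seg = b.seg. A NULL in a compared column never satisfies the condition.
Matched pairs: 5; unmatched a rows kept: 6; unmatched b rows kept: 4.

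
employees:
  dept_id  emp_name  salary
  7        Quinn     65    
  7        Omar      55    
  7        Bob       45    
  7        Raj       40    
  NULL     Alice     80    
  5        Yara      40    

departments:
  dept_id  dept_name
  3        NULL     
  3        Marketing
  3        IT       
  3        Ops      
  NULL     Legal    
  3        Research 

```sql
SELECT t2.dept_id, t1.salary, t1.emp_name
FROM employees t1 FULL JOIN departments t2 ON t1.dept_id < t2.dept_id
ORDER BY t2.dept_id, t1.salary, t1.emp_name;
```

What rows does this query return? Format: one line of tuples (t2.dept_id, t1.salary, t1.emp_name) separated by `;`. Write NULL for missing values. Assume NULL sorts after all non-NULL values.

(3, NULL, NULL); (3, NULL, NULL); (3, NULL, NULL); (3, NULL, NULL); (3, NULL, NULL); (NULL, 40, Raj); (NULL, 40, Yara); (NULL, 45, Bob); (NULL, 55, Omar); (NULL, 65, Quinn); (NULL, 80, Alice); (NULL, NULL, NULL)

FULL OUTER JOIN keeps every row from both sides; unmatched rows get NULL for the other side's columns.
Matching on t1.dept_id < t2.dept_id. A NULL in a compared column never satisfies the condition.
- t1 (dept_id=7) has no partner → padded with NULL.
- t1 (dept_id=7) has no partner → padded with NULL.
- t1 (dept_id=7) has no partner → padded with NULL.
- t1 (dept_id=7) has no partner → padded with NULL.
- t1 (dept_id=NULL) has no partner → padded with NULL.
- t1 (dept_id=5) has no partner → padded with NULL.
- plus 6 unmatched t2 row(s), each kept with NULL t1 columns.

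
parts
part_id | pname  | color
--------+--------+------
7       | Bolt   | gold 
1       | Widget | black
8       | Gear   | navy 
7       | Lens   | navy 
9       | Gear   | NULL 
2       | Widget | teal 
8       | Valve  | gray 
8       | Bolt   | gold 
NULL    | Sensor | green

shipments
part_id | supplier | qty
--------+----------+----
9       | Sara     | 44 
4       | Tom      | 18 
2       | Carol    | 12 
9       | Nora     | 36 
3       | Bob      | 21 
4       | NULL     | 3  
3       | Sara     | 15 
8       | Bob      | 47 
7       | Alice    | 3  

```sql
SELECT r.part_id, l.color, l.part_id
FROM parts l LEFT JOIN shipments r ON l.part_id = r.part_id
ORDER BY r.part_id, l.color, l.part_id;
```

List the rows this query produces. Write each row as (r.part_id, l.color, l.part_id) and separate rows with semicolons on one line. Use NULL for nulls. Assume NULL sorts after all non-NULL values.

LEFT JOIN keeps every row from `parts`; unmatched rows get NULL for `shipments`'s columns.
Matching on l.part_id = r.part_id. A NULL in a compared column never satisfies the condition.
- l (part_id=7) pairs with 1 row(s) of r.
- l (part_id=1) has no partner → padded with NULL.
- l (part_id=8) pairs with 1 row(s) of r.
- l (part_id=7) pairs with 1 row(s) of r.
- l (part_id=9) pairs with 2 row(s) of r.
- l (part_id=2) pairs with 1 row(s) of r.
- l (part_id=8) pairs with 1 row(s) of r.
- l (part_id=8) pairs with 1 row(s) of r.
- l (part_id=NULL) has no partner → padded with NULL.
After projecting and ordering:
r.part_id | l.color | l.part_id
2 | teal | 2
7 | gold | 7
7 | navy | 7
8 | gold | 8
8 | gray | 8
8 | navy | 8
9 | NULL | 9
9 | NULL | 9
NULL | black | 1
NULL | green | NULL

(2, teal, 2); (7, gold, 7); (7, navy, 7); (8, gold, 8); (8, gray, 8); (8, navy, 8); (9, NULL, 9); (9, NULL, 9); (NULL, black, 1); (NULL, green, NULL)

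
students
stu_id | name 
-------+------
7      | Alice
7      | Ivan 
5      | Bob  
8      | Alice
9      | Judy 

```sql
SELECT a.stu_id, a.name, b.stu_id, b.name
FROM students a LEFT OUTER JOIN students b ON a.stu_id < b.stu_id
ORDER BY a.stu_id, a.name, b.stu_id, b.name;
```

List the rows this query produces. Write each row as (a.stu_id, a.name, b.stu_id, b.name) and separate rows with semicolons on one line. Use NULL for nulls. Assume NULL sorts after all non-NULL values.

(5, Bob, 7, Alice); (5, Bob, 7, Ivan); (5, Bob, 8, Alice); (5, Bob, 9, Judy); (7, Alice, 8, Alice); (7, Alice, 9, Judy); (7, Ivan, 8, Alice); (7, Ivan, 9, Judy); (8, Alice, 9, Judy); (9, Judy, NULL, NULL)

LEFT JOIN keeps every row from `students a`; unmatched rows get NULL for `students b`'s columns.
Matching on a.stu_id < b.stu_id.
Matched pairs: 9; unmatched a rows kept: 1.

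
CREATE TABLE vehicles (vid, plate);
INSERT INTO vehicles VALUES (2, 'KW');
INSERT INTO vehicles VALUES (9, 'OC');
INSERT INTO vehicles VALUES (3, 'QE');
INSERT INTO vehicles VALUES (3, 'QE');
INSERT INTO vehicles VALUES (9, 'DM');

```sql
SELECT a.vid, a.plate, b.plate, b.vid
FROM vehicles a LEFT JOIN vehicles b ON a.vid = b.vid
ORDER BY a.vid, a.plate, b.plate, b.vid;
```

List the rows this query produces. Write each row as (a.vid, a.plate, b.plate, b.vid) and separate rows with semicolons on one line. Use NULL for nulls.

(2, KW, KW, 2); (3, QE, QE, 3); (3, QE, QE, 3); (3, QE, QE, 3); (3, QE, QE, 3); (9, DM, DM, 9); (9, DM, OC, 9); (9, OC, DM, 9); (9, OC, OC, 9)

LEFT JOIN keeps every row from `vehicles a`; unmatched rows get NULL for `vehicles b`'s columns.
Matching on a.vid = b.vid.
- vid=2: 1 matching b row(s), so 1 row(s) emitted.
- vid=9: 2 matching b row(s), so 2 row(s) emitted.
- vid=3: 2 matching b row(s), so 2 row(s) emitted.
- vid=3: 2 matching b row(s), so 2 row(s) emitted.
- vid=9: 2 matching b row(s), so 2 row(s) emitted.
After projecting and ordering:
a.vid | a.plate | b.plate | b.vid
2 | KW | KW | 2
3 | QE | QE | 3
3 | QE | QE | 3
3 | QE | QE | 3
3 | QE | QE | 3
9 | DM | DM | 9
9 | DM | OC | 9
9 | OC | DM | 9
9 | OC | OC | 9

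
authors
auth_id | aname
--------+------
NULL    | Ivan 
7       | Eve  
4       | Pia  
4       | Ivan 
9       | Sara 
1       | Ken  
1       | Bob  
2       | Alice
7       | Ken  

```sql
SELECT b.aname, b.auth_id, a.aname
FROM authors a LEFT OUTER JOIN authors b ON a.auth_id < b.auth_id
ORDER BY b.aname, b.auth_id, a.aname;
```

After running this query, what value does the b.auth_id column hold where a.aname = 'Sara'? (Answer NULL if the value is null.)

NULL

LEFT JOIN keeps every row from `authors a`; unmatched rows get NULL for `authors b`'s columns.
Matching on a.auth_id < b.auth_id. A NULL in a compared column never satisfies the condition.
- auth_id=NULL: no b row matches, row kept with b columns NULL.
- auth_id=7: 1 matching b row(s), so 1 row(s) emitted.
- auth_id=4: 3 matching b row(s), so 3 row(s) emitted.
- auth_id=4: 3 matching b row(s), so 3 row(s) emitted.
- auth_id=9: no b row matches, row kept with b columns NULL.
- auth_id=1: 6 matching b row(s), so 6 row(s) emitted.
- auth_id=1: 6 matching b row(s), so 6 row(s) emitted.
- auth_id=2: 5 matching b row(s), so 5 row(s) emitted.
- auth_id=7: 1 matching b row(s), so 1 row(s) emitted.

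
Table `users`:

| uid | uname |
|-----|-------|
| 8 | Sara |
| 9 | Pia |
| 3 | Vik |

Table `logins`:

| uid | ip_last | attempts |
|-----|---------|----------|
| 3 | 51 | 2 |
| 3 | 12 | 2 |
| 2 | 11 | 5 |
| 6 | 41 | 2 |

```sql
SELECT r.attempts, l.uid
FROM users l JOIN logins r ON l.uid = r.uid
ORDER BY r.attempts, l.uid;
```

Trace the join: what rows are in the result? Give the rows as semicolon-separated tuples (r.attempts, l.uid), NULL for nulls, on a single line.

INNER JOIN keeps only pairs where the ON condition holds.
Matching on l.uid = r.uid.
Matched pairs: 2.

(2, 3); (2, 3)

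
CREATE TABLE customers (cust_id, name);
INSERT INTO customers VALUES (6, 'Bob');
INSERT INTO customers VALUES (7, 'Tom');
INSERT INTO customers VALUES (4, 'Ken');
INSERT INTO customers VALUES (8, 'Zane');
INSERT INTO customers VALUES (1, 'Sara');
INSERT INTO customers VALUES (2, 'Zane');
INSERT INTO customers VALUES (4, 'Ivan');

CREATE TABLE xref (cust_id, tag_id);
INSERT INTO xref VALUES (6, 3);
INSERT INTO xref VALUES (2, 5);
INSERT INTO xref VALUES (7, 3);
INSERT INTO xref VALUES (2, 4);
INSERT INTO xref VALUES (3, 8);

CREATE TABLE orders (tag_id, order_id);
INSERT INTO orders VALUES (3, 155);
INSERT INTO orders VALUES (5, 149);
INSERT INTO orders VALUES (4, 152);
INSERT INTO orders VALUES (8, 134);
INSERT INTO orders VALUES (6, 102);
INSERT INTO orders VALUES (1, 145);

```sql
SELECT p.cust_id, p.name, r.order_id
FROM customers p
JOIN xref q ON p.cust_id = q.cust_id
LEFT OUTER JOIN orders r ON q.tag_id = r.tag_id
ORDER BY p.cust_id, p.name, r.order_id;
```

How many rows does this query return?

Step 1 — p INNER JOIN q on cust_id → 4 row(s).
Then LEFT JOIN `orders r` on tag_id: each of those 4 rows is kept; rows whose q.tag_id has no match in r get NULL for r's columns.
Result: 4 row(s).

4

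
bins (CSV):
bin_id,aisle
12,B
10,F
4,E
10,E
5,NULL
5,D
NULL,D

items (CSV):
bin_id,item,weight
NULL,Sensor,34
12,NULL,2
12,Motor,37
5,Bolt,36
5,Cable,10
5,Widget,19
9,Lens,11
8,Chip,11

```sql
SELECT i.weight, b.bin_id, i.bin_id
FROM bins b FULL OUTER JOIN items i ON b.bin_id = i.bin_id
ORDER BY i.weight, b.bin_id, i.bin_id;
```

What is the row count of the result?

FULL OUTER JOIN keeps every row from both sides; unmatched rows get NULL for the other side's columns.
Matching on b.bin_id = i.bin_id. A NULL in a compared column never satisfies the condition.
- b[0] bin_id=12 → 2 match(es) in i → 2 row(s).
- b[1] bin_id=10 → no match; kept with NULLs on the i side.
- b[2] bin_id=4 → no match; kept with NULLs on the i side.
- b[3] bin_id=10 → no match; kept with NULLs on the i side.
- b[4] bin_id=5 → 3 match(es) in i → 3 row(s).
- b[5] bin_id=5 → 3 match(es) in i → 3 row(s).
- b[6] bin_id=NULL → no match; kept with NULLs on the i side.
- 3 row(s) from i found no b partner → padded with NULL.
Total: 8 matched + 7 padded = 15 rows.

15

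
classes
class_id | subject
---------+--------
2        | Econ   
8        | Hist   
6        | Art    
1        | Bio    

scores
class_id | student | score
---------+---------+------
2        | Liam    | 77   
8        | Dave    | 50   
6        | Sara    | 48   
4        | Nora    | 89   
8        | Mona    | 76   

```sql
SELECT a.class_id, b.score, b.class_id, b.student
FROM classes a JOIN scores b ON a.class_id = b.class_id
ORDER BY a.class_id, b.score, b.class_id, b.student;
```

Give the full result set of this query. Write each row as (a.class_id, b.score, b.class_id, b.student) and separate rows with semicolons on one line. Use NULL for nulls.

(2, 77, 2, Liam); (6, 48, 6, Sara); (8, 50, 8, Dave); (8, 76, 8, Mona)

INNER JOIN keeps only pairs where the ON condition holds.
Matching on a.class_id = b.class_id.
- class_id=2: 1 matching b row(s), so 1 row(s) emitted.
- class_id=8: 2 matching b row(s), so 2 row(s) emitted.
- class_id=6: 1 matching b row(s), so 1 row(s) emitted.
- class_id=1: no matching b row, dropped.
After projecting and ordering:
a.class_id | b.score | b.class_id | b.student
2 | 77 | 2 | Liam
6 | 48 | 6 | Sara
8 | 50 | 8 | Dave
8 | 76 | 8 | Mona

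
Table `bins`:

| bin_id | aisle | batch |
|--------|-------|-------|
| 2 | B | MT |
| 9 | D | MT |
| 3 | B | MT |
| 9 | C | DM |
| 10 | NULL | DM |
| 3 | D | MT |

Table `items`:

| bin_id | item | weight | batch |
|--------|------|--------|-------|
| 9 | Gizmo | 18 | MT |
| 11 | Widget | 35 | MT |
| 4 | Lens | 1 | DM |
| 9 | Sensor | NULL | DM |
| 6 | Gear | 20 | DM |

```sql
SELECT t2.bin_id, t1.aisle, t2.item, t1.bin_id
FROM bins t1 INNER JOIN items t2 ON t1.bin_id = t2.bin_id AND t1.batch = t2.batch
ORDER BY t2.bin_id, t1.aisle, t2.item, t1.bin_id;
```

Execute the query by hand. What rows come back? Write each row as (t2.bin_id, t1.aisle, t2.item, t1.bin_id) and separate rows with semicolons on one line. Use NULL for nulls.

INNER JOIN keeps only pairs where the ON condition holds.
Matching on t1.bin_id = t2.bin_id AND t1.batch = t2.batch.
- t1[0] bin_id=2, batch=MT → no match; dropped.
- t1[1] bin_id=9, batch=MT → 1 match(es) in t2 → 1 row(s).
- t1[2] bin_id=3, batch=MT → no match; dropped.
- t1[3] bin_id=9, batch=DM → 1 match(es) in t2 → 1 row(s).
- t1[4] bin_id=10, batch=DM → no match; dropped.
- t1[5] bin_id=3, batch=MT → no match; dropped.
After projecting and ordering:
t2.bin_id | t1.aisle | t2.item | t1.bin_id
9 | C | Sensor | 9
9 | D | Gizmo | 9

(9, C, Sensor, 9); (9, D, Gizmo, 9)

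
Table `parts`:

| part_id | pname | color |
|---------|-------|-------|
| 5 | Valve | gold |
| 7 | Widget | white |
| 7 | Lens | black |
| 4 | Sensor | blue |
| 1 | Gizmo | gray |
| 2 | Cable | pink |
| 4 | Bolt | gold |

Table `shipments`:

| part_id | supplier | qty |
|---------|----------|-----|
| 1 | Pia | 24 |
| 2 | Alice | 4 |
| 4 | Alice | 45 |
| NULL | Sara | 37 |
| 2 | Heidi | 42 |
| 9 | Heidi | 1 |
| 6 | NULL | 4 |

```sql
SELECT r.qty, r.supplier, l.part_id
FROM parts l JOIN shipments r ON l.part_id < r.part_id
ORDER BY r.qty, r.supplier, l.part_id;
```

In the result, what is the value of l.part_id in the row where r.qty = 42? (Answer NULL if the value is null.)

1

INNER JOIN keeps only pairs where the ON condition holds.
Matching on l.part_id < r.part_id. A NULL in a compared column never satisfies the condition.
- part_id=5: 2 matching r row(s), so 2 row(s) emitted.
- part_id=7: 1 matching r row(s), so 1 row(s) emitted.
- part_id=7: 1 matching r row(s), so 1 row(s) emitted.
- part_id=4: 2 matching r row(s), so 2 row(s) emitted.
- part_id=1: 5 matching r row(s), so 5 row(s) emitted.
- part_id=2: 3 matching r row(s), so 3 row(s) emitted.
- part_id=4: 2 matching r row(s), so 2 row(s) emitted.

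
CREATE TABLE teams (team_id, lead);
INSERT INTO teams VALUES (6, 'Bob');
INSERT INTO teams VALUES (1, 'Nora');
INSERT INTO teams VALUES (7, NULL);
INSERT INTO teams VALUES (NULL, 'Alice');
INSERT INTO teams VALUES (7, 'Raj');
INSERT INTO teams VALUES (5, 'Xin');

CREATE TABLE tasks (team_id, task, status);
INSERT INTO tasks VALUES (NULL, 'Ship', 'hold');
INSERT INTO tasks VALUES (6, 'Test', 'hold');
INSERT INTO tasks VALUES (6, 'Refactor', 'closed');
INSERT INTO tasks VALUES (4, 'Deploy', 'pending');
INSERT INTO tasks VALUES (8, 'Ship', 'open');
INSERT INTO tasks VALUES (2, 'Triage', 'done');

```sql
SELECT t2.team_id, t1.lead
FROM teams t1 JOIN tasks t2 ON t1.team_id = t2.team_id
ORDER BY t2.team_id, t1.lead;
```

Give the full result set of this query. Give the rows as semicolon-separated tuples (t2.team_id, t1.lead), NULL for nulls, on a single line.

(6, Bob); (6, Bob)

INNER JOIN keeps only pairs where the ON condition holds.
Matching on t1.team_id = t2.team_id. A NULL in a compared column never satisfies the condition.
- t1 (team_id=6) pairs with 2 row(s) of t2.
- t1 (team_id=1) has no partner → excluded.
- t1 (team_id=7) has no partner → excluded.
- t1 (team_id=NULL) has no partner → excluded.
- t1 (team_id=7) has no partner → excluded.
- t1 (team_id=5) has no partner → excluded.
After projecting and ordering:
t2.team_id | t1.lead
6 | Bob
6 | Bob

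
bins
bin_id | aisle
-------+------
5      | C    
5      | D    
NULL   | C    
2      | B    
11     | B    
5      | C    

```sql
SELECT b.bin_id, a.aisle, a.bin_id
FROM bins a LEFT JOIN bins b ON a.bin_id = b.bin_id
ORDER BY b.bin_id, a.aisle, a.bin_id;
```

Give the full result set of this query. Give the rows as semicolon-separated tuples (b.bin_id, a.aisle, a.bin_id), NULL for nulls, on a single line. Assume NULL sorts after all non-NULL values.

(2, B, 2); (5, C, 5); (5, C, 5); (5, C, 5); (5, C, 5); (5, C, 5); (5, C, 5); (5, D, 5); (5, D, 5); (5, D, 5); (11, B, 11); (NULL, C, NULL)

LEFT JOIN keeps every row from `bins a`; unmatched rows get NULL for `bins b`'s columns.
Matching on a.bin_id = b.bin_id. A NULL in a compared column never satisfies the condition.
- a[0] bin_id=5 → 3 match(es) in b → 3 row(s).
- a[1] bin_id=5 → 3 match(es) in b → 3 row(s).
- a[2] bin_id=NULL → no match; kept with NULLs on the b side.
- a[3] bin_id=2 → 1 match(es) in b → 1 row(s).
- a[4] bin_id=11 → 1 match(es) in b → 1 row(s).
- a[5] bin_id=5 → 3 match(es) in b → 3 row(s).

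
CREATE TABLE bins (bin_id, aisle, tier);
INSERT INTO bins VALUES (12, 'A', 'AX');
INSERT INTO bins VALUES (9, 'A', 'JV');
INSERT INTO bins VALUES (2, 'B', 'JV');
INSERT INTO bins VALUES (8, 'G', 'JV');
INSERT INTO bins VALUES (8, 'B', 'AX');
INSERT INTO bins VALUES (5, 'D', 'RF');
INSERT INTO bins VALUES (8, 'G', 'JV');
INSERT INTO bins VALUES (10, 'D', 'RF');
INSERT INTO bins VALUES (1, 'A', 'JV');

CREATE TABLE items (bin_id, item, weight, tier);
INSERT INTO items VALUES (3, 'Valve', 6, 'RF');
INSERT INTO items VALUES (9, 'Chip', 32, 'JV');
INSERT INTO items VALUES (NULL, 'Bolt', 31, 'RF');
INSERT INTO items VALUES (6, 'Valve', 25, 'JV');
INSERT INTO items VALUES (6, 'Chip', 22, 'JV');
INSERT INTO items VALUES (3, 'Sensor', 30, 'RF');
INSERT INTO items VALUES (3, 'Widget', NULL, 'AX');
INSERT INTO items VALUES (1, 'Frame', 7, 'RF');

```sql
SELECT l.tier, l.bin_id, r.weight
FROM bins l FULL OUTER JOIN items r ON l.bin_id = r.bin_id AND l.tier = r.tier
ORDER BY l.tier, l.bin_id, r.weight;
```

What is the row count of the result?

FULL OUTER JOIN keeps every row from both sides; unmatched rows get NULL for the other side's columns.
Matching on l.bin_id = r.bin_id AND l.tier = r.tier. A NULL in a compared column never satisfies the condition.
- l row (bin_id=12, tier=AX): no match → kept, r columns NULL.
- l row (bin_id=9, tier=JV): matches 1 r row(s) → 1 output row(s).
- l row (bin_id=2, tier=JV): no match → kept, r columns NULL.
- l row (bin_id=8, tier=JV): no match → kept, r columns NULL.
- l row (bin_id=8, tier=AX): no match → kept, r columns NULL.
- l row (bin_id=5, tier=RF): no match → kept, r columns NULL.
- l row (bin_id=8, tier=JV): no match → kept, r columns NULL.
- l row (bin_id=10, tier=RF): no match → kept, r columns NULL.
- l row (bin_id=1, tier=JV): no match → kept, r columns NULL.
- 7 row(s) from r found no l partner → padded with NULL.
Total: 1 matched + 15 padded = 16 rows.

16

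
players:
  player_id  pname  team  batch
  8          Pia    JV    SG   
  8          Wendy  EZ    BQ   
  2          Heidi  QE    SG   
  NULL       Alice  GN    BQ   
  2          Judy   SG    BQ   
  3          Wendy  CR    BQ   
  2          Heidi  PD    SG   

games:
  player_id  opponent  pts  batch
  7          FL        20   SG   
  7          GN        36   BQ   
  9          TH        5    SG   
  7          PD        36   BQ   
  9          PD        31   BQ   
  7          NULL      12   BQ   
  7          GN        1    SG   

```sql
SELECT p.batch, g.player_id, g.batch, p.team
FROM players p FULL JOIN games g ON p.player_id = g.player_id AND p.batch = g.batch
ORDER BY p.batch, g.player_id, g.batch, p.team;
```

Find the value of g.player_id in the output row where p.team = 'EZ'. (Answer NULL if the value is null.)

NULL

FULL OUTER JOIN keeps every row from both sides; unmatched rows get NULL for the other side's columns.
Matching on p.player_id = g.player_id AND p.batch = g.batch. A NULL in a compared column never satisfies the condition.
- player_id=8, batch=SG: no g row matches, row kept with g columns NULL.
- player_id=8, batch=BQ: no g row matches, row kept with g columns NULL.
- player_id=2, batch=SG: no g row matches, row kept with g columns NULL.
- player_id=NULL, batch=BQ: no g row matches, row kept with g columns NULL.
- player_id=2, batch=BQ: no g row matches, row kept with g columns NULL.
- player_id=3, batch=BQ: no g row matches, row kept with g columns NULL.
- player_id=2, batch=SG: no g row matches, row kept with g columns NULL.
- plus 7 unmatched g row(s), each kept with NULL p columns.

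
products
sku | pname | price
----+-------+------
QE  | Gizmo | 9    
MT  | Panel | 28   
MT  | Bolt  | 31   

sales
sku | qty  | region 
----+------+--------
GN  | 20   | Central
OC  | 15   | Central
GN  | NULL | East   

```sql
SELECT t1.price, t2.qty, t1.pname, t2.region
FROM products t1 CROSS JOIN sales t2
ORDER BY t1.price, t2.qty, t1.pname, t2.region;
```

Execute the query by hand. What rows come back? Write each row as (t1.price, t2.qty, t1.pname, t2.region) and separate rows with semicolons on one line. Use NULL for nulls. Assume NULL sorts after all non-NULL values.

CROSS JOIN pairs every row of `products` with every row of `sales`: 3 × 3 = 9 rows.

(9, 15, Gizmo, Central); (9, 20, Gizmo, Central); (9, NULL, Gizmo, East); (28, 15, Panel, Central); (28, 20, Panel, Central); (28, NULL, Panel, East); (31, 15, Bolt, Central); (31, 20, Bolt, Central); (31, NULL, Bolt, East)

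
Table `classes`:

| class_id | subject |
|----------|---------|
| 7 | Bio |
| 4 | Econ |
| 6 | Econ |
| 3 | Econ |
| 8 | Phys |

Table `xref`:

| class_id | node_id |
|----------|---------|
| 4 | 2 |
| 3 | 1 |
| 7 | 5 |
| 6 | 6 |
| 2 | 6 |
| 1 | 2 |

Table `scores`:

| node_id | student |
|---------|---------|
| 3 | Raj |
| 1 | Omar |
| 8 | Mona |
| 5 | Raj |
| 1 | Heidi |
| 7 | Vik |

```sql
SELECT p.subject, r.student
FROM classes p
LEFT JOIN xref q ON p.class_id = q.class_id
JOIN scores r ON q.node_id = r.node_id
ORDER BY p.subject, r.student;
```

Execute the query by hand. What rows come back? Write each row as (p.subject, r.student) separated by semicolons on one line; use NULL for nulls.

Joins associate left-to-right: classes LEFT JOIN xref on class_id gives 5 intermediate row(s).
Then INNER JOIN `scores r` on node_id: keep only rows whose q.node_id appears in r.

(Bio, Raj); (Econ, Heidi); (Econ, Omar)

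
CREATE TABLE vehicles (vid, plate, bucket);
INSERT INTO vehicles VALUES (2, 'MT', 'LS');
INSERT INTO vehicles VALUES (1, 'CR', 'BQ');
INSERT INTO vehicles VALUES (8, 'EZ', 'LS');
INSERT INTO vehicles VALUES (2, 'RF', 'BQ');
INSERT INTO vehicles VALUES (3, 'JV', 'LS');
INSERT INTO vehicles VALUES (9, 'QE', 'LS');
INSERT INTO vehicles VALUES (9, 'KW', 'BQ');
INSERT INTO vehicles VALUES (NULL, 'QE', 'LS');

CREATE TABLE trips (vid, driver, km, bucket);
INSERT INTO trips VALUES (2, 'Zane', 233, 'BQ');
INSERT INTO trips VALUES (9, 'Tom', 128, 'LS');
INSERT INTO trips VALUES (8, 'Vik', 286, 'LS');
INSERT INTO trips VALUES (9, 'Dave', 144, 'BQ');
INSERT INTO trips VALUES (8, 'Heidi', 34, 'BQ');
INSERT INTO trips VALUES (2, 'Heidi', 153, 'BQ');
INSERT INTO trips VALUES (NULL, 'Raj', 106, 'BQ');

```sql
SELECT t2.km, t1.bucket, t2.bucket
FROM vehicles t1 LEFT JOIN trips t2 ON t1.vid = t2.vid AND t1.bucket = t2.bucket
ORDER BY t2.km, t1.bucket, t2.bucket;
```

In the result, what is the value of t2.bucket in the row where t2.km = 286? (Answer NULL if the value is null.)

LEFT JOIN keeps every row from `vehicles`; unmatched rows get NULL for `trips`'s columns.
Matching on t1.vid = t2.vid AND t1.bucket = t2.bucket. A NULL in a compared column never satisfies the condition.
Matched pairs: 5; unmatched t1 rows kept: 4.

LS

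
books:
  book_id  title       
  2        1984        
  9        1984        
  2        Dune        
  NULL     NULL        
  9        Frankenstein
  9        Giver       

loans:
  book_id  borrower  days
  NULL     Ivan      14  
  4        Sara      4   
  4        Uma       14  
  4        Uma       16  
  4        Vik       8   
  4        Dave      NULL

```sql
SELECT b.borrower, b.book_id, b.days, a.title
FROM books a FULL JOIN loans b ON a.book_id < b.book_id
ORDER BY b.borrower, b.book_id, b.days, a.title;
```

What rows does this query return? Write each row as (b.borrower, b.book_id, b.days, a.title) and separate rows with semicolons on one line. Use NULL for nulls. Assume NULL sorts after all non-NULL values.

FULL OUTER JOIN keeps every row from both sides; unmatched rows get NULL for the other side's columns.
Matching on a.book_id < b.book_id. A NULL in a compared column never satisfies the condition.
- a[0] book_id=2 → 5 match(es) in b → 5 row(s).
- a[1] book_id=9 → no match; kept with NULLs on the b side.
- a[2] book_id=2 → 5 match(es) in b → 5 row(s).
- a[3] book_id=NULL → no match; kept with NULLs on the b side.
- a[4] book_id=9 → no match; kept with NULLs on the b side.
- a[5] book_id=9 → no match; kept with NULLs on the b side.
- 1 row(s) from b found no a partner → padded with NULL.

(Dave, 4, NULL, 1984); (Dave, 4, NULL, Dune); (Ivan, NULL, 14, NULL); (Sara, 4, 4, 1984); (Sara, 4, 4, Dune); (Uma, 4, 14, 1984); (Uma, 4, 14, Dune); (Uma, 4, 16, 1984); (Uma, 4, 16, Dune); (Vik, 4, 8, 1984); (Vik, 4, 8, Dune); (NULL, NULL, NULL, 1984); (NULL, NULL, NULL, Frankenstein); (NULL, NULL, NULL, Giver); (NULL, NULL, NULL, NULL)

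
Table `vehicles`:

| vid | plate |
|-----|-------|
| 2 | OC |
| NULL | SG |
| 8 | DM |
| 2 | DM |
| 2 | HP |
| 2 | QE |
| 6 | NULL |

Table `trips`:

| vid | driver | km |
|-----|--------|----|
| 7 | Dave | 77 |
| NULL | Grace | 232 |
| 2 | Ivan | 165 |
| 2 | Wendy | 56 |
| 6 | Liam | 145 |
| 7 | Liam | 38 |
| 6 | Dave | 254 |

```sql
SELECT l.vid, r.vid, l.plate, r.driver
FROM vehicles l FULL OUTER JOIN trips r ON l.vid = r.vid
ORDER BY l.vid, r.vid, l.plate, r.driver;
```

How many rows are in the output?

15

FULL OUTER JOIN keeps every row from both sides; unmatched rows get NULL for the other side's columns.
Matching on l.vid = r.vid. A NULL in a compared column never satisfies the condition.
Matched pairs: 10; unmatched l rows kept: 2; unmatched r rows kept: 3.
Total: 10 matched + 5 padded = 15 rows.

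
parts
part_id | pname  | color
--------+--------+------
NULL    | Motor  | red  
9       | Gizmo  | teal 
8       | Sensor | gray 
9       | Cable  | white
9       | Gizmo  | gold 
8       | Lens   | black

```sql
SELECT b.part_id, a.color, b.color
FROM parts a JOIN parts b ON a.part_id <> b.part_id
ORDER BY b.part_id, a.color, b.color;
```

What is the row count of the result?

12

INNER JOIN keeps only pairs where the ON condition holds.
Matching on a.part_id <> b.part_id. A NULL in a compared column never satisfies the condition.
- part_id=NULL: no matching b row, dropped.
- part_id=9: 2 matching b row(s), so 2 row(s) emitted.
- part_id=8: 3 matching b row(s), so 3 row(s) emitted.
- part_id=9: 2 matching b row(s), so 2 row(s) emitted.
- part_id=9: 2 matching b row(s), so 2 row(s) emitted.
- part_id=8: 3 matching b row(s), so 3 row(s) emitted.
Total: 12 rows.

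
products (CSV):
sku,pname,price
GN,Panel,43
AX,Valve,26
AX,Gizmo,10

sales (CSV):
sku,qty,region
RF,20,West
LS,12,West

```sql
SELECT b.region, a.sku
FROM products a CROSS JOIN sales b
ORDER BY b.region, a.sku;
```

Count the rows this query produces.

6

CROSS JOIN pairs every row of `products` with every row of `sales`: 3 × 2 = 6 rows.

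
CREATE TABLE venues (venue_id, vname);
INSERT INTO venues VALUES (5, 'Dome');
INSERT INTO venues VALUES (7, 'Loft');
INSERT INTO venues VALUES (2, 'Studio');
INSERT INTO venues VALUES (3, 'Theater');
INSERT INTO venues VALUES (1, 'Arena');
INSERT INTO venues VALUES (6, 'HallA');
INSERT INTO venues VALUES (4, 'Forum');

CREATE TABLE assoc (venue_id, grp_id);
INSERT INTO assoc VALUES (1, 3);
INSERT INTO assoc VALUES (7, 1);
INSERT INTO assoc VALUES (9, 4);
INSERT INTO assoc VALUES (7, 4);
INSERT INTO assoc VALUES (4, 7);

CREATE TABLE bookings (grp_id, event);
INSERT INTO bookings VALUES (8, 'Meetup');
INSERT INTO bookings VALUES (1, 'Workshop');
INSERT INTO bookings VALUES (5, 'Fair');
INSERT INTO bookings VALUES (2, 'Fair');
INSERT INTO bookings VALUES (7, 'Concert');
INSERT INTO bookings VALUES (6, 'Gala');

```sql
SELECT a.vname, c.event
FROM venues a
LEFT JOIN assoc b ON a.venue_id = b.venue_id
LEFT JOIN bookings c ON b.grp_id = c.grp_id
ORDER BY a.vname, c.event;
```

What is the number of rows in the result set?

Step 1 — a LEFT JOIN b on venue_id → 8 row(s).
Then LEFT JOIN `bookings c` on grp_id: each of those 8 rows is kept; rows whose b.grp_id has no match in c get NULL for c's columns.
Result: 8 row(s).

8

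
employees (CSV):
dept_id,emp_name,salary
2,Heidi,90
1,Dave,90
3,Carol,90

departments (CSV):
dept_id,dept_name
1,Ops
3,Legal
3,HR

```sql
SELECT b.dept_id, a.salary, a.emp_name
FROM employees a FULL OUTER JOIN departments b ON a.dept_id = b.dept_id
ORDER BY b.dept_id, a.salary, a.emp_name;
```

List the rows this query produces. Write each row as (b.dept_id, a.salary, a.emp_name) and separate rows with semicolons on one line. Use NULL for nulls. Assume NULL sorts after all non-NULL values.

FULL OUTER JOIN keeps every row from both sides; unmatched rows get NULL for the other side's columns.
Matching on a.dept_id = b.dept_id.
Matched pairs: 3; unmatched a rows kept: 1; unmatched b rows kept: 0.

(1, 90, Dave); (3, 90, Carol); (3, 90, Carol); (NULL, 90, Heidi)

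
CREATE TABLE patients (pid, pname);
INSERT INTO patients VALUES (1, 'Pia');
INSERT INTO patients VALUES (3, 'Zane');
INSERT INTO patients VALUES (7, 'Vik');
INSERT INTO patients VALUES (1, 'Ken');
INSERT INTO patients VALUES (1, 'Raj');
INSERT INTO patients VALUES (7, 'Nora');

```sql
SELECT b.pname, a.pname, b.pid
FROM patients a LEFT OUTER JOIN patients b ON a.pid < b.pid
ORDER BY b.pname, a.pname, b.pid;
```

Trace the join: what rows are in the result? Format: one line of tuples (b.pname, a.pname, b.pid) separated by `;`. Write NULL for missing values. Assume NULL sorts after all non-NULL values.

LEFT JOIN keeps every row from `patients a`; unmatched rows get NULL for `patients b`'s columns.
Matching on a.pid < b.pid.
- a[0] pid=1 → 3 match(es) in b → 3 row(s).
- a[1] pid=3 → 2 match(es) in b → 2 row(s).
- a[2] pid=7 → no match; kept with NULLs on the b side.
- a[3] pid=1 → 3 match(es) in b → 3 row(s).
- a[4] pid=1 → 3 match(es) in b → 3 row(s).
- a[5] pid=7 → no match; kept with NULLs on the b side.

(Nora, Ken, 7); (Nora, Pia, 7); (Nora, Raj, 7); (Nora, Zane, 7); (Vik, Ken, 7); (Vik, Pia, 7); (Vik, Raj, 7); (Vik, Zane, 7); (Zane, Ken, 3); (Zane, Pia, 3); (Zane, Raj, 3); (NULL, Nora, NULL); (NULL, Vik, NULL)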